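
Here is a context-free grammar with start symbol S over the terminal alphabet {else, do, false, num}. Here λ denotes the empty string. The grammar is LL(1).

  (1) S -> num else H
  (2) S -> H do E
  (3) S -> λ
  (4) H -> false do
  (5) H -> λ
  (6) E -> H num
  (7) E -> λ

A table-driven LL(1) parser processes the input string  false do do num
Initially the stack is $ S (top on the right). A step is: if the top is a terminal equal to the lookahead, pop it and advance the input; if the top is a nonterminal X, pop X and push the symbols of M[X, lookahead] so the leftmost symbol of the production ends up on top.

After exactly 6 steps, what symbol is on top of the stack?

     Stack            Input              Action
  1  $ S              false do do num $  expand S -> H do E
  2  $ E do H         false do do num $  expand H -> false do
  3  $ E do do false  false do do num $  match false
  4  $ E do do        do do num $        match do
  5  $ E do           do num $           match do
  6  $ E              num $              expand E -> H num
Stack after step 6: $ num H (top = H).

H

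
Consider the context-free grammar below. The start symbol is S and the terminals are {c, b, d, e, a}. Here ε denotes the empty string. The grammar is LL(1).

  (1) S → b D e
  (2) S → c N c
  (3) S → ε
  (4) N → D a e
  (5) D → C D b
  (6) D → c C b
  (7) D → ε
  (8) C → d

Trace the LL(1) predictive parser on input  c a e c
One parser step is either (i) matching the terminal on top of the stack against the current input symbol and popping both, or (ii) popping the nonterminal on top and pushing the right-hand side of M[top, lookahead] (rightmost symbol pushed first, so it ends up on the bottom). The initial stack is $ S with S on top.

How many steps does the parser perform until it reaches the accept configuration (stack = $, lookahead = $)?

7

     Stack      Input      Action
  1  $ S        c a e c $  expand S → c N c
  2  $ c N c    c a e c $  match c
  3  $ c N      a e c $    expand N → D a e
  4  $ c e a D  a e c $    expand D → ε
  5  $ c e a    a e c $    match a
  6  $ c e      e c $      match e
  7  $ c        c $        match c
Accept reached after 7 steps.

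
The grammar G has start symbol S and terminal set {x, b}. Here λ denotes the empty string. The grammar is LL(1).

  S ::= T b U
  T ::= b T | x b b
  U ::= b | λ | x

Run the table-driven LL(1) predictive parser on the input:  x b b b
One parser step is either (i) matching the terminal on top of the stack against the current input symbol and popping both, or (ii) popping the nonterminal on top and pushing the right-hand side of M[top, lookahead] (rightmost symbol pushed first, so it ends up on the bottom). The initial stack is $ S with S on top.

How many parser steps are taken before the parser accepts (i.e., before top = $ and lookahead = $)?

step 1: stack=$ S  input=x b b b $  — expand S ::= T b U
step 2: stack=$ U b T  input=x b b b $  — expand T ::= x b b
step 3: stack=$ U b b b x  input=x b b b $  — match x
step 4: stack=$ U b b b  input=b b b $  — match b
step 5: stack=$ U b b  input=b b $  — match b
step 6: stack=$ U b  input=b $  — match b
step 7: stack=$ U  input=$  — expand U ::= λ
Accept reached after 7 steps.

7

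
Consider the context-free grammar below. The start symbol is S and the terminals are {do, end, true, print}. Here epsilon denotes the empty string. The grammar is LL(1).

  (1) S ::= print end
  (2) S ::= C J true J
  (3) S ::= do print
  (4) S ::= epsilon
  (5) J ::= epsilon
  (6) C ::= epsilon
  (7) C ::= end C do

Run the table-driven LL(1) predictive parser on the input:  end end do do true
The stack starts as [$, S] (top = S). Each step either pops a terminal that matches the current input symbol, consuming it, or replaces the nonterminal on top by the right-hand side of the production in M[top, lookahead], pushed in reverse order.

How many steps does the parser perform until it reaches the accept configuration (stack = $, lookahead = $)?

11

step 1: stack=$ S  input=end end do do true $  — expand S ::= C J true J
step 2: stack=$ J true J C  input=end end do do true $  — expand C ::= end C do
step 3: stack=$ J true J do C end  input=end end do do true $  — match end
step 4: stack=$ J true J do C  input=end do do true $  — expand C ::= end C do
step 5: stack=$ J true J do do C end  input=end do do true $  — match end
step 6: stack=$ J true J do do C  input=do do true $  — expand C ::= epsilon
step 7: stack=$ J true J do do  input=do do true $  — match do
step 8: stack=$ J true J do  input=do true $  — match do
step 9: stack=$ J true J  input=true $  — expand J ::= epsilon
step 10: stack=$ J true  input=true $  — match true
step 11: stack=$ J  input=$  — expand J ::= epsilon
Accept reached after 11 steps.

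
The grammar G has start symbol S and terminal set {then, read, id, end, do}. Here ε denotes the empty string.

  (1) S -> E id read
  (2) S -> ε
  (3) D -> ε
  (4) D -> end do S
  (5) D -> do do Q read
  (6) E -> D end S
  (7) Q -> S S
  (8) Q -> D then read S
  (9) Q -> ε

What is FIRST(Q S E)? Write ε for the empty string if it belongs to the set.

{do, end, then}

FIRST(D) = {ε, do, end}
FIRST(E) = {do, end}  (via D end S)
FIRST(S) = {ε, do, end}  (via E id read)
FIRST(Q) = {ε, do, end, then}  (via S S, D then read S)
FIRST(Q S E): take FIRST of each symbol in turn, carrying on past any symbol whose FIRST contains ε; result {do, end, then}.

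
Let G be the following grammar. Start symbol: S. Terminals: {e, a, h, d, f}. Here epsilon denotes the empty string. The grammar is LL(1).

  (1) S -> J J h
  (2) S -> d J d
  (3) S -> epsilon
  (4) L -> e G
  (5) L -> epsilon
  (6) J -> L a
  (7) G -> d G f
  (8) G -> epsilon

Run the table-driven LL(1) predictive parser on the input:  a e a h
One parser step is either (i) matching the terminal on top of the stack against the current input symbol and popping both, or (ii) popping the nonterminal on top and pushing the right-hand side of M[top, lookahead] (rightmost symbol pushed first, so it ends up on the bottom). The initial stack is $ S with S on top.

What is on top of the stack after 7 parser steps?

step 1: stack=$ S  input=a e a h $  — expand S -> J J h
step 2: stack=$ h J J  input=a e a h $  — expand J -> L a
step 3: stack=$ h J a L  input=a e a h $  — expand L -> epsilon
step 4: stack=$ h J a  input=a e a h $  — match a
step 5: stack=$ h J  input=e a h $  — expand J -> L a
step 6: stack=$ h a L  input=e a h $  — expand L -> e G
step 7: stack=$ h a G e  input=e a h $  — match e
Stack after step 7: $ h a G (top = G).

G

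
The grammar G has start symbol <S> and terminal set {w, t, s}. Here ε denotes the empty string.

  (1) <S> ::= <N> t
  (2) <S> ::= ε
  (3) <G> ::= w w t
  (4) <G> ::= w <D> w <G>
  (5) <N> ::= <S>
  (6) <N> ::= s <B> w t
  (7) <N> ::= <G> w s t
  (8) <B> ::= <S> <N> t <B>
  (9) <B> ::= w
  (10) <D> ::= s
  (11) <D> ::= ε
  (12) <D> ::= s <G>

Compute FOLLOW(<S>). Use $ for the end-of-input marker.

FIRST(<G>) = {w}
FIRST(<D>) = {ε, s}
FIRST(<S>) = {ε, s, t, w}  (via <N> t)
FIRST(<N>) = {ε, s, t, w}  (via <S>, <G> w s t)
FIRST(<B>) = {s, t, w}  (via <S> <N> t <B>)
FOLLOW(<S>) includes $ since <S> is the start symbol.
FOLLOW(<N>): in <S>::=<N> t, <N> is followed by t with FIRST {t}; in <B>::=<S> <N> t <B>, <N> is followed by t <B> with FIRST {t}. Thus FOLLOW(<N>) = {t}.
FOLLOW(<S>): in <N>::=<S>, the suffix after <S> is empty, so FOLLOW(<S>) ⊇ FOLLOW(<N>) = {t}; in <B>::=<S> <N> t <B>, <S> is followed by <N> t <B> with FIRST {s, t, w}. Thus FOLLOW(<S>) = {$, s, t, w}.
FOLLOW(<B>): in <N>::=s <B> w t, <B> is followed by w t with FIRST {w}; in <B>::=<S> <N> t <B>, the suffix after <B> is empty (adds nothing new). Thus FOLLOW(<B>) = {w}.
FOLLOW(<D>): in <G>::=w <D> w <G>, <D> is followed by w <G> with FIRST {w}. Thus FOLLOW(<D>) = {w}.
FOLLOW(<G>): in <G>::=w <D> w <G>, the suffix after <G> is empty (adds nothing new); in <N>::=<G> w s t, <G> is followed by w s t with FIRST {w}; in <D>::=s <G>, the suffix after <G> is empty, so FOLLOW(<G>) ⊇ FOLLOW(<D>) = {w}. Thus FOLLOW(<G>) = {w}.

{$, s, t, w}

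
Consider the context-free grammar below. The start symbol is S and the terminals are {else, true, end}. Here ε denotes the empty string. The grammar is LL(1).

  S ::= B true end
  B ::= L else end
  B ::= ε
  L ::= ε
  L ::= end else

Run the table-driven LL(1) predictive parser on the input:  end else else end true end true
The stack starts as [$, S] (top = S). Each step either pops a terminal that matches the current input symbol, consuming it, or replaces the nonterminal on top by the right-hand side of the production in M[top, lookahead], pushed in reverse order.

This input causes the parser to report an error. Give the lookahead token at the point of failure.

true

step 1: stack=$ S  input=end else else end true end true $  — expand S ::= B true end
step 2: stack=$ end true B  input=end else else end true end true $  — expand B ::= L else end
step 3: stack=$ end true end else L  input=end else else end true end true $  — expand L ::= end else
step 4: stack=$ end true end else else end  input=end else else end true end true $  — match end
step 5: stack=$ end true end else else  input=else else end true end true $  — match else
step 6: stack=$ end true end else  input=else end true end true $  — match else
step 7: stack=$ end true end  input=end true end true $  — match end
step 8: stack=$ end true  input=true end true $  — match true
step 9: stack=$ end  input=end true $  — match end
step 10: stack=$  input=true $  — error: stack empty but input remains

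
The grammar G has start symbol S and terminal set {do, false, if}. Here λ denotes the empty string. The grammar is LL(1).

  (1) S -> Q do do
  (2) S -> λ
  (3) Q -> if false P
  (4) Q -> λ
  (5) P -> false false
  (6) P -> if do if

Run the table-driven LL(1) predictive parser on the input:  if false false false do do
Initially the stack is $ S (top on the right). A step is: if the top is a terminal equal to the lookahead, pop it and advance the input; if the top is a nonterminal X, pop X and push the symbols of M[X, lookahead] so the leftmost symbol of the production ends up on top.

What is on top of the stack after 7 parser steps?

do

     Stack                Input                         Action
  1  $ S                  if false false false do do $  expand S -> Q do do
  2  $ do do Q            if false false false do do $  expand Q -> if false P
  3  $ do do P false if   if false false false do do $  match if
  4  $ do do P false      false false false do do $     match false
  5  $ do do P            false false do do $           expand P -> false false
  6  $ do do false false  false false do do $           match false
  7  $ do do false        false do do $                 match false
Stack after step 7: $ do do (top = do).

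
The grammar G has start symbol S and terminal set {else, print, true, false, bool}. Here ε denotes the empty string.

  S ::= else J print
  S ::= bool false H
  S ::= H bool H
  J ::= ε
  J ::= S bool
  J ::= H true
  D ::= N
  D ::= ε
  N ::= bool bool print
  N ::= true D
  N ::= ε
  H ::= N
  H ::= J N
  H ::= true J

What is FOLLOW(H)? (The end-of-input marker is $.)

FIRST(N) = {ε, bool, true}
FIRST(D) = {ε, bool, true}  (via N)
FIRST(S) = {bool, else, true}  (via H bool H)
FIRST(J) = {ε, bool, else, true}  (via S bool, H true)
FIRST(H) = {ε, bool, else, true}  (via N, J N)
FOLLOW(S) includes $ since S is the start symbol.
FOLLOW(S): in J::=S bool, S is followed by bool with FIRST {bool}. Thus FOLLOW(S) = {$, bool}.
FOLLOW(H): in S::=bool false H, the suffix after H is empty, so FOLLOW(H) ⊇ FOLLOW(S) = {$, bool}; in S::=H bool H (occurrence 1), H is followed by bool H with FIRST {bool}; in S::=H bool H (occurrence 2), the suffix after H is empty, so FOLLOW(H) ⊇ FOLLOW(S) = {$, bool}; in J::=H true, H is followed by true with FIRST {true}. Thus FOLLOW(H) = {$, bool, true}.
FOLLOW(J): in S::=else J print, J is followed by print with FIRST {print}; in H::=J N, J is followed by N with FIRST {ε, bool, true}; in H::=J N, the suffix after J is nullable, so FOLLOW(J) ⊇ FOLLOW(H) = {$, bool, true}; in H::=true J, the suffix after J is empty, so FOLLOW(J) ⊇ FOLLOW(H) = {$, bool, true}. Thus FOLLOW(J) = {$, bool, print, true}.
FOLLOW(D): in N::=true D, the suffix after D is empty, so FOLLOW(D) ⊇ FOLLOW(N) = {$, bool, true}. Thus FOLLOW(D) = {$, bool, true}.
FOLLOW(N): in D::=N, the suffix after N is empty, so FOLLOW(N) ⊇ FOLLOW(D) = {$, bool, true}; in H::=N, the suffix after N is empty, so FOLLOW(N) ⊇ FOLLOW(H) = {$, bool, true}; in H::=J N, the suffix after N is empty, so FOLLOW(N) ⊇ FOLLOW(H) = {$, bool, true}. Thus FOLLOW(N) = {$, bool, true}.

{$, bool, true}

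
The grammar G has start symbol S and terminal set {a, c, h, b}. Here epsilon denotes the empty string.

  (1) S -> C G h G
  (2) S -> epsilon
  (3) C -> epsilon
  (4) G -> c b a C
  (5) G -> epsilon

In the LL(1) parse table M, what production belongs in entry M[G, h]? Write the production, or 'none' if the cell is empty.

FIRST(C) = {epsilon}
FIRST(G) = {epsilon, c}
FIRST(S) = {epsilon, c, h}  (via C G h G)
FOLLOW(S) includes $ since S is the start symbol.
FOLLOW(S): S appears on no right-hand side. Thus FOLLOW(S) = {$}.
FOLLOW(G): in S->C G h G (occurrence 1), G is followed by h G with FIRST {h}; in S->C G h G (occurrence 2), the suffix after G is empty, so FOLLOW(G) ⊇ FOLLOW(S) = {$}. Thus FOLLOW(G) = {$, h}.
For G -> c b a C: FIRST(c b a C) = {c}, so it goes in M[G, t] for t ∈ {c}.
For G -> epsilon: FIRST(epsilon) = {epsilon}, so it goes in M[G, t] for t ∈ {}; since epsilon ∈ FIRST, also for every t ∈ FOLLOW(G) = {$, h}.

G -> epsilon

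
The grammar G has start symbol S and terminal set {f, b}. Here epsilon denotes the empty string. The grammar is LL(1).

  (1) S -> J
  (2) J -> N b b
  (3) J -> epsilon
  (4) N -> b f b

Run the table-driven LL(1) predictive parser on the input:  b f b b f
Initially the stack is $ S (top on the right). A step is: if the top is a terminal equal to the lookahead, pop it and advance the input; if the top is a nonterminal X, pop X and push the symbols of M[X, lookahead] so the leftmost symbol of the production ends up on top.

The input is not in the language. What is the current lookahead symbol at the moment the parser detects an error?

     Stack        Input        Action
  1  $ S          b f b b f $  expand S -> J
  2  $ J          b f b b f $  expand J -> N b b
  3  $ b b N      b f b b f $  expand N -> b f b
  4  $ b b b f b  b f b b f $  match b
  5  $ b b b f    f b b f $    match f
  6  $ b b b      b b f $      match b
  7  $ b b        b f $        match b
  8  $ b          f $          error: top is terminal b but lookahead is f

f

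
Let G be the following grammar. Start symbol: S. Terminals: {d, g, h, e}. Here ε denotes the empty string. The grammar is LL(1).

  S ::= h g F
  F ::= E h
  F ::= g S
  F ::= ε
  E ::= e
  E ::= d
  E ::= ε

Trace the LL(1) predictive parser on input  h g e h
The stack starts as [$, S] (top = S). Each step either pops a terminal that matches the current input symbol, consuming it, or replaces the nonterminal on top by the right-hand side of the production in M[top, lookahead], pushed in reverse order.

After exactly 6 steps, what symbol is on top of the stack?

h

     Stack    Input      Action
  1  $ S      h g e h $  expand S ::= h g F
  2  $ F g h  h g e h $  match h
  3  $ F g    g e h $    match g
  4  $ F      e h $      expand F ::= E h
  5  $ h E    e h $      expand E ::= e
  6  $ h e    e h $      match e
Stack after step 6: $ h (top = h).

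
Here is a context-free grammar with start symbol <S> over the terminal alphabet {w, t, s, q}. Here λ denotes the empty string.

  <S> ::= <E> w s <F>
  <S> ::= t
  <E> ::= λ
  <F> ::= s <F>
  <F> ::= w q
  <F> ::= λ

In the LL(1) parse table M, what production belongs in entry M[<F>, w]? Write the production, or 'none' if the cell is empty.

FIRST(<E>) = {λ}
FIRST(<F>) = {λ, s, w}
FIRST(<S>) = {t, w}  (via <E> w s <F>)
FOLLOW(<S>) includes $ since <S> is the start symbol.
FOLLOW(<S>): <S> appears on no right-hand side. Thus FOLLOW(<S>) = {$}.
FOLLOW(<F>): in <S>::=<E> w s <F>, the suffix after <F> is empty, so FOLLOW(<F>) ⊇ FOLLOW(<S>) = {$}; in <F>::=s <F>, the suffix after <F> is empty (adds nothing new). Thus FOLLOW(<F>) = {$}.
For <F> ::= s <F>: FIRST(s <F>) = {s}, so it goes in M[<F>, t] for t ∈ {s}.
For <F> ::= w q: FIRST(w q) = {w}, so it goes in M[<F>, t] for t ∈ {w}.
For <F> ::= λ: FIRST(λ) = {λ}, so it goes in M[<F>, t] for t ∈ {}; since λ ∈ FIRST, also for every t ∈ FOLLOW(<F>) = {$}.

<F> ::= w q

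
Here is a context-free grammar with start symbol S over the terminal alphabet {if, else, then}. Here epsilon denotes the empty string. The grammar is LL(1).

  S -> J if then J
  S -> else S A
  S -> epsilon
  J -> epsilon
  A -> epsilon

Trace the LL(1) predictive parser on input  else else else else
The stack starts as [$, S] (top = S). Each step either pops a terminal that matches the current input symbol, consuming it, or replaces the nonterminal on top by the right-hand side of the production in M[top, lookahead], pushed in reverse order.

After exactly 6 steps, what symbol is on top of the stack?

step 1: stack=$ S  input=else else else else $  — expand S -> else S A
step 2: stack=$ A S else  input=else else else else $  — match else
step 3: stack=$ A S  input=else else else $  — expand S -> else S A
step 4: stack=$ A A S else  input=else else else $  — match else
step 5: stack=$ A A S  input=else else $  — expand S -> else S A
step 6: stack=$ A A A S else  input=else else $  — match else
Stack after step 6: $ A A A S (top = S).

S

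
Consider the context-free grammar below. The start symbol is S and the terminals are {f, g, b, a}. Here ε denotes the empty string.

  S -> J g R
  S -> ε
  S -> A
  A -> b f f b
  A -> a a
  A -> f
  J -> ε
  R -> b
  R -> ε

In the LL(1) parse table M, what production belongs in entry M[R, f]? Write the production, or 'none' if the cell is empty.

FIRST(A) = {a, b, f}
FIRST(J) = {ε}
FIRST(R) = {ε, b}
FIRST(S) = {ε, a, b, f, g}  (via J g R, A)
FOLLOW(S) includes $ since S is the start symbol.
FOLLOW(S): S appears on no right-hand side. Thus FOLLOW(S) = {$}.
FOLLOW(R): in S->J g R, the suffix after R is empty, so FOLLOW(R) ⊇ FOLLOW(S) = {$}. Thus FOLLOW(R) = {$}.
For R -> b: FIRST(b) = {b}, so it goes in M[R, t] for t ∈ {b}.
For R -> ε: FIRST(ε) = {ε}, so it goes in M[R, t] for t ∈ {}; since ε ∈ FIRST, also for every t ∈ FOLLOW(R) = {$}.
None of these place a production in M[R, f].

none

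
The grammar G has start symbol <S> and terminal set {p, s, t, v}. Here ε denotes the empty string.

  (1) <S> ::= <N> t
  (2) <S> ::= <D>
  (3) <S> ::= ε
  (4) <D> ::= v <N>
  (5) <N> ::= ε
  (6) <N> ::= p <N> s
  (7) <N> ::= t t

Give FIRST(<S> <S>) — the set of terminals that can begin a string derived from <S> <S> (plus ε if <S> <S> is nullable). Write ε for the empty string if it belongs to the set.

FIRST(<D>): from <D>::=v <N> we get {v}. So FIRST(<D>) = {v}.
FIRST(<N>): from <N>::=ε we get {ε}; from <N>::=p <N> s we get {p}; from <N>::=t t we get {t}. So FIRST(<N>) = {ε, p, t}.
FIRST(<S>): from <S>::=<N> t we get {p, t}; from <S>::=<D> we get {v}; from <S>::=ε we get {ε}. So FIRST(<S>) = {ε, p, t, v}.
FIRST(<S> <S>): take FIRST of each symbol in turn, carrying on past any symbol whose FIRST contains ε; result {ε, p, t, v}.

{ε, p, t, v}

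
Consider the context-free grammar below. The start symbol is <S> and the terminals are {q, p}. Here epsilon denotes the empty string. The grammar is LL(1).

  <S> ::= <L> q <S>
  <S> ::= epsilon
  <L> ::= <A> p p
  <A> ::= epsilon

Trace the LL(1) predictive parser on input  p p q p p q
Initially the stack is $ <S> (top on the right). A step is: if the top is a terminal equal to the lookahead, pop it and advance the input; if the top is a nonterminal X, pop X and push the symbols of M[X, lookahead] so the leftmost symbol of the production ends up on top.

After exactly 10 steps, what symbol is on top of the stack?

step 1: stack=$ <S>  input=p p q p p q $  — expand <S> ::= <L> q <S>
step 2: stack=$ <S> q <L>  input=p p q p p q $  — expand <L> ::= <A> p p
step 3: stack=$ <S> q p p <A>  input=p p q p p q $  — expand <A> ::= epsilon
step 4: stack=$ <S> q p p  input=p p q p p q $  — match p
step 5: stack=$ <S> q p  input=p q p p q $  — match p
step 6: stack=$ <S> q  input=q p p q $  — match q
step 7: stack=$ <S>  input=p p q $  — expand <S> ::= <L> q <S>
step 8: stack=$ <S> q <L>  input=p p q $  — expand <L> ::= <A> p p
step 9: stack=$ <S> q p p <A>  input=p p q $  — expand <A> ::= epsilon
step 10: stack=$ <S> q p p  input=p p q $  — match p
Stack after step 10: $ <S> q p (top = p).

p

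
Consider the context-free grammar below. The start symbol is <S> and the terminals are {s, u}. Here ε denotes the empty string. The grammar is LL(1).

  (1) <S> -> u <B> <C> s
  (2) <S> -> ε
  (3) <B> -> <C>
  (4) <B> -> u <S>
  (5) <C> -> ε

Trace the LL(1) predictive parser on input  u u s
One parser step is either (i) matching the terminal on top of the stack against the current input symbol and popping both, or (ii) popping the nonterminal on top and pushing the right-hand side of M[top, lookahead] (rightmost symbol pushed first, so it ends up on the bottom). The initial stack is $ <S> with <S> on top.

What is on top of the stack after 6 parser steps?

     Stack          Input    Action
  1  $ <S>          u u s $  expand <S> -> u <B> <C> s
  2  $ s <C> <B> u  u u s $  match u
  3  $ s <C> <B>    u s $    expand <B> -> u <S>
  4  $ s <C> <S> u  u s $    match u
  5  $ s <C> <S>    s $      expand <S> -> ε
  6  $ s <C>        s $      expand <C> -> ε
Stack after step 6: $ s (top = s).

s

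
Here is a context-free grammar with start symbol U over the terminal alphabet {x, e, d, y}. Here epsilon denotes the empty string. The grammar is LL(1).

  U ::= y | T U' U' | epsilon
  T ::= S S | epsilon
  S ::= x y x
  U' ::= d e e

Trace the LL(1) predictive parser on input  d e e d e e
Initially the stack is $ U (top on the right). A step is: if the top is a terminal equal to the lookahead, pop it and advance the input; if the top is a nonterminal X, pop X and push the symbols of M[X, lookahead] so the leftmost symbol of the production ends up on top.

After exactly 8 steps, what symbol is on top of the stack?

step 1: stack=$ U  input=d e e d e e $  — expand U ::= T U' U'
step 2: stack=$ U' U' T  input=d e e d e e $  — expand T ::= epsilon
step 3: stack=$ U' U'  input=d e e d e e $  — expand U' ::= d e e
step 4: stack=$ U' e e d  input=d e e d e e $  — match d
step 5: stack=$ U' e e  input=e e d e e $  — match e
step 6: stack=$ U' e  input=e d e e $  — match e
step 7: stack=$ U'  input=d e e $  — expand U' ::= d e e
step 8: stack=$ e e d  input=d e e $  — match d
Stack after step 8: $ e e (top = e).

e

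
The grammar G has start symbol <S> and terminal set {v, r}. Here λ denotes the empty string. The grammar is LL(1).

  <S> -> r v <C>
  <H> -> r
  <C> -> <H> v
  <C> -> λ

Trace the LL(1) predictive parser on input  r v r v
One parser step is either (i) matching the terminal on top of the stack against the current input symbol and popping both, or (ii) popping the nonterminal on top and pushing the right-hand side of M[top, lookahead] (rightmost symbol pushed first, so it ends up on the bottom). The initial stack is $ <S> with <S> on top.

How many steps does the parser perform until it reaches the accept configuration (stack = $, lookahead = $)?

7

step 1: stack=$ <S>  input=r v r v $  — expand <S> -> r v <C>
step 2: stack=$ <C> v r  input=r v r v $  — match r
step 3: stack=$ <C> v  input=v r v $  — match v
step 4: stack=$ <C>  input=r v $  — expand <C> -> <H> v
step 5: stack=$ v <H>  input=r v $  — expand <H> -> r
step 6: stack=$ v r  input=r v $  — match r
step 7: stack=$ v  input=v $  — match v
Accept reached after 7 steps.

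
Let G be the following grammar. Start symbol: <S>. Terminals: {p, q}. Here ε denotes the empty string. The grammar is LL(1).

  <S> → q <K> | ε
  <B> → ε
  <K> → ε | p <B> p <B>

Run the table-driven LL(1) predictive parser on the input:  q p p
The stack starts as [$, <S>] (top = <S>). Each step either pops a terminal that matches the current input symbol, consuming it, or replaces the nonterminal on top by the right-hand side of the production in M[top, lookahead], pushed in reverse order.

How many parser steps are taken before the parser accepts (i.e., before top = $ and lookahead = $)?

7

     Stack          Input    Action
  1  $ <S>          q p p $  expand <S> → q <K>
  2  $ <K> q        q p p $  match q
  3  $ <K>          p p $    expand <K> → p <B> p <B>
  4  $ <B> p <B> p  p p $    match p
  5  $ <B> p <B>    p $      expand <B> → ε
  6  $ <B> p        p $      match p
  7  $ <B>          $        expand <B> → ε
Accept reached after 7 steps.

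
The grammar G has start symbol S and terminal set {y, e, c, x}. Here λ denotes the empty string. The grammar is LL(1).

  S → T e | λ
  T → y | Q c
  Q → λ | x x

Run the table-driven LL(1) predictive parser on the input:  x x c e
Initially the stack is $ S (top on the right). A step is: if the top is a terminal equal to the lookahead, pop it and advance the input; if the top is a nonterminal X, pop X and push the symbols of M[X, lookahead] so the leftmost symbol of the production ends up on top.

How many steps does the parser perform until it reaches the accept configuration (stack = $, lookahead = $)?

7

     Stack      Input      Action
  1  $ S        x x c e $  expand S → T e
  2  $ e T      x x c e $  expand T → Q c
  3  $ e c Q    x x c e $  expand Q → x x
  4  $ e c x x  x x c e $  match x
  5  $ e c x    x c e $    match x
  6  $ e c      c e $      match c
  7  $ e        e $        match e
Accept reached after 7 steps.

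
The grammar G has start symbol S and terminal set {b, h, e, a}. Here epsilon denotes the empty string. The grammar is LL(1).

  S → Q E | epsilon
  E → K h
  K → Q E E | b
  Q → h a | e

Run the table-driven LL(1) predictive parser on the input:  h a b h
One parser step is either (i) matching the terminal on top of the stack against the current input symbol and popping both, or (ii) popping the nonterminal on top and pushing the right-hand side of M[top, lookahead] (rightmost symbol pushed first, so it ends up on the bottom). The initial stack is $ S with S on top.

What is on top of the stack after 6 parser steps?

b

step 1: stack=$ S  input=h a b h $  — expand S → Q E
step 2: stack=$ E Q  input=h a b h $  — expand Q → h a
step 3: stack=$ E a h  input=h a b h $  — match h
step 4: stack=$ E a  input=a b h $  — match a
step 5: stack=$ E  input=b h $  — expand E → K h
step 6: stack=$ h K  input=b h $  — expand K → b
Stack after step 6: $ h b (top = b).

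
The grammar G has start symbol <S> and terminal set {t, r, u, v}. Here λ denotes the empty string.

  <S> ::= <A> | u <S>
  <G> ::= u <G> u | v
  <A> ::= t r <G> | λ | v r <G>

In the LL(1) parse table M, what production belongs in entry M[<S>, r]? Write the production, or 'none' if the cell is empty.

none

FIRST(<G>): from <G>::=u <G> u we get {u}; from <G>::=v we get {v}. So FIRST(<G>) = {u, v}.
FIRST(<A>): from <A>::=t r <G> we get {t}; from <A>::=λ we get {λ}; from <A>::=v r <G> we get {v}. So FIRST(<A>) = {λ, t, v}.
FIRST(<S>): from <S>::=<A> we get {λ, t, v}; from <S>::=u <S> we get {u}. So FIRST(<S>) = {λ, t, u, v}.
FOLLOW(<S>) includes $ since <S> is the start symbol.
FOLLOW(<S>): in <S>::=u <S>, the suffix after <S> is empty (adds nothing new). Thus FOLLOW(<S>) = {$}.
For <S> ::= <A>: FIRST(<A>) = {λ, t, v}, so it goes in M[<S>, t] for t ∈ {t, v}; since λ ∈ FIRST, also for every t ∈ FOLLOW(<S>) = {$}.
For <S> ::= u <S>: FIRST(u <S>) = {u}, so it goes in M[<S>, t] for t ∈ {u}.
None of these place a production in M[<S>, r].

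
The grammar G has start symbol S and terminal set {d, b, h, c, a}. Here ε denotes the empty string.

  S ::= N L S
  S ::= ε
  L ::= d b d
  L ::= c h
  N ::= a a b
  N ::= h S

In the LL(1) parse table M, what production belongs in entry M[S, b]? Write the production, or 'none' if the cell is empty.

none

FIRST(L): from L::=d b d we get {d}; from L::=c h we get {c}. So FIRST(L) = {c, d}.
FIRST(N): from N::=a a b we get {a}; from N::=h S we get {h}. So FIRST(N) = {a, h}.
FIRST(S): from S::=N L S we get {a, h}; from S::=ε we get {ε}. So FIRST(S) = {ε, a, h}.
FOLLOW(S) includes $ since S is the start symbol.
FOLLOW(N): in S::=N L S, N is followed by L S with FIRST {c, d}. Thus FOLLOW(N) = {c, d}.
FOLLOW(S): in S::=N L S, the suffix after S is empty (adds nothing new); in N::=h S, the suffix after S is empty, so FOLLOW(S) ⊇ FOLLOW(N) = {c, d}. Thus FOLLOW(S) = {$, c, d}.
For S ::= N L S: FIRST(N L S) = {a, h}, so it goes in M[S, t] for t ∈ {a, h}.
For S ::= ε: FIRST(ε) = {ε}, so it goes in M[S, t] for t ∈ {}; since ε ∈ FIRST, also for every t ∈ FOLLOW(S) = {$, c, d}.
None of these place a production in M[S, b].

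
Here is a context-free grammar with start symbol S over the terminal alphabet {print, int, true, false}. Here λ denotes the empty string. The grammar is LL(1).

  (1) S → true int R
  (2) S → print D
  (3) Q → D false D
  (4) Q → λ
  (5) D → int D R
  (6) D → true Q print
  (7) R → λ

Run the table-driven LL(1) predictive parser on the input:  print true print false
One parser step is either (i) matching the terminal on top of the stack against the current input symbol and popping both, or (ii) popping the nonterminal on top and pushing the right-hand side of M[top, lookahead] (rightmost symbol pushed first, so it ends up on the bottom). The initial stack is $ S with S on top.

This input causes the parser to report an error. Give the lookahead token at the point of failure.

false

step 1: stack=$ S  input=print true print false $  — expand S → print D
step 2: stack=$ D print  input=print true print false $  — match print
step 3: stack=$ D  input=true print false $  — expand D → true Q print
step 4: stack=$ print Q true  input=true print false $  — match true
step 5: stack=$ print Q  input=print false $  — expand Q → λ
step 6: stack=$ print  input=print false $  — match print
step 7: stack=$  input=false $  — error: stack empty but input remains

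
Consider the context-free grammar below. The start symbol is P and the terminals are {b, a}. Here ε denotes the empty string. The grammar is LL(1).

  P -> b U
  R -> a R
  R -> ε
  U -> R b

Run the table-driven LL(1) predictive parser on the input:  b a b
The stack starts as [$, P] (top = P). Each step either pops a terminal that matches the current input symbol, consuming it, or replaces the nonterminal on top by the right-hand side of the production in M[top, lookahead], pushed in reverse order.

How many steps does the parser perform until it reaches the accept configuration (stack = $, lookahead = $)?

7

step 1: stack=$ P  input=b a b $  — expand P -> b U
step 2: stack=$ U b  input=b a b $  — match b
step 3: stack=$ U  input=a b $  — expand U -> R b
step 4: stack=$ b R  input=a b $  — expand R -> a R
step 5: stack=$ b R a  input=a b $  — match a
step 6: stack=$ b R  input=b $  — expand R -> ε
step 7: stack=$ b  input=b $  — match b
Accept reached after 7 steps.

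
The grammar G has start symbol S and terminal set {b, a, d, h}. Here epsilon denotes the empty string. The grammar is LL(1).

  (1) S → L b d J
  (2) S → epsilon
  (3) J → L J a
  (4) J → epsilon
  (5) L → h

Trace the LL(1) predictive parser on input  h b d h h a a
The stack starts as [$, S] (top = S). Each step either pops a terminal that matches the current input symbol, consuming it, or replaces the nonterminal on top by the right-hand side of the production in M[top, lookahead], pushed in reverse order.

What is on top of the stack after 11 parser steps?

      Stack      Input            Action
   1  $ S        h b d h h a a $  expand S → L b d J
   2  $ J d b L  h b d h h a a $  expand L → h
   3  $ J d b h  h b d h h a a $  match h
   4  $ J d b    b d h h a a $    match b
   5  $ J d      d h h a a $      match d
   6  $ J        h h a a $        expand J → L J a
   7  $ a J L    h h a a $        expand L → h
   8  $ a J h    h h a a $        match h
   9  $ a J      h a a $          expand J → L J a
  10  $ a a J L  h a a $          expand L → h
  11  $ a a J h  h a a $          match h
Stack after step 11: $ a a J (top = J).

J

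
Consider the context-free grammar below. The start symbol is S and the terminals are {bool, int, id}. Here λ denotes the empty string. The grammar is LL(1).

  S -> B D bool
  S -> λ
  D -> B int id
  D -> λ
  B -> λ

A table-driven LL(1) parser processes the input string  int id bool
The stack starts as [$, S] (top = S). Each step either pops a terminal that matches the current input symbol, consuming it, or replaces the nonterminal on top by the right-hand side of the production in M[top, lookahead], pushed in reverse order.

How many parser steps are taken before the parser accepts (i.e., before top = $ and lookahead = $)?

7

step 1: stack=$ S  input=int id bool $  — expand S -> B D bool
step 2: stack=$ bool D B  input=int id bool $  — expand B -> λ
step 3: stack=$ bool D  input=int id bool $  — expand D -> B int id
step 4: stack=$ bool id int B  input=int id bool $  — expand B -> λ
step 5: stack=$ bool id int  input=int id bool $  — match int
step 6: stack=$ bool id  input=id bool $  — match id
step 7: stack=$ bool  input=bool $  — match bool
Accept reached after 7 steps.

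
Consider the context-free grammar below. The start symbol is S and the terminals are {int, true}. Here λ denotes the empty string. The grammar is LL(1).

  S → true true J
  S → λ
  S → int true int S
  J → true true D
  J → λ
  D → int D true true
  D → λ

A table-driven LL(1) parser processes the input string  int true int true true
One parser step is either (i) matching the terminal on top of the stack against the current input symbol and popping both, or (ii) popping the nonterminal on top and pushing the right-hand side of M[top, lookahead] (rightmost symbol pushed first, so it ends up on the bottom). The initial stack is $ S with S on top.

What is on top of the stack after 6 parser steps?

     Stack             Input                     Action
  1  $ S               int true int true true $  expand S → int true int S
  2  $ S int true int  int true int true true $  match int
  3  $ S int true      true int true true $      match true
  4  $ S int           int true true $           match int
  5  $ S               true true $               expand S → true true J
  6  $ J true true     true true $               match true
Stack after step 6: $ J true (top = true).

true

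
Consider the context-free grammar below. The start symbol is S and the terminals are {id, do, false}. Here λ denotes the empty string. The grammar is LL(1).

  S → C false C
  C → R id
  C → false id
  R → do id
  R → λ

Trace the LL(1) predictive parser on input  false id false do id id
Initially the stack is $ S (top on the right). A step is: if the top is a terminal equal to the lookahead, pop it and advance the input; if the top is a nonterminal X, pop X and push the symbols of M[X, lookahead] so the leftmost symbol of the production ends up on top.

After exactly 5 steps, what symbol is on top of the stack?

C

step 1: stack=$ S  input=false id false do id id $  — expand S → C false C
step 2: stack=$ C false C  input=false id false do id id $  — expand C → false id
step 3: stack=$ C false id false  input=false id false do id id $  — match false
step 4: stack=$ C false id  input=id false do id id $  — match id
step 5: stack=$ C false  input=false do id id $  — match false
Stack after step 5: $ C (top = C).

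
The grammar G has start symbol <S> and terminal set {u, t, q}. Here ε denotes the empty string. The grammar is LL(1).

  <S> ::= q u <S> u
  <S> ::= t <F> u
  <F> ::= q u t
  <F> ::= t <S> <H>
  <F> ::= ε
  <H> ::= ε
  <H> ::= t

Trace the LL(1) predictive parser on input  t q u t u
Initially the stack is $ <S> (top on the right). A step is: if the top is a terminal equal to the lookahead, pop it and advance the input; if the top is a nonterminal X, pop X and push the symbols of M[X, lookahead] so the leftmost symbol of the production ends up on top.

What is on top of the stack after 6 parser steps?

u

     Stack      Input        Action
  1  $ <S>      t q u t u $  expand <S> ::= t <F> u
  2  $ u <F> t  t q u t u $  match t
  3  $ u <F>    q u t u $    expand <F> ::= q u t
  4  $ u t u q  q u t u $    match q
  5  $ u t u    u t u $      match u
  6  $ u t      t u $        match t
Stack after step 6: $ u (top = u).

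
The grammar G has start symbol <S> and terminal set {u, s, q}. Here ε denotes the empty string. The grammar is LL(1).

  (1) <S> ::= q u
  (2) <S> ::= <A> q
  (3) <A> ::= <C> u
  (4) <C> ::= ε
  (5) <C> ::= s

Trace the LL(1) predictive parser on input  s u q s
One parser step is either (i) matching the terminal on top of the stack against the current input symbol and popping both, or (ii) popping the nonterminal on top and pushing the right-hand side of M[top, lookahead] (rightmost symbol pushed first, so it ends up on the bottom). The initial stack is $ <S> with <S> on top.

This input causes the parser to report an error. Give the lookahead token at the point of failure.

step 1: stack=$ <S>  input=s u q s $  — expand <S> ::= <A> q
step 2: stack=$ q <A>  input=s u q s $  — expand <A> ::= <C> u
step 3: stack=$ q u <C>  input=s u q s $  — expand <C> ::= s
step 4: stack=$ q u s  input=s u q s $  — match s
step 5: stack=$ q u  input=u q s $  — match u
step 6: stack=$ q  input=q s $  — match q
step 7: stack=$  input=s $  — error: stack empty but input remains

s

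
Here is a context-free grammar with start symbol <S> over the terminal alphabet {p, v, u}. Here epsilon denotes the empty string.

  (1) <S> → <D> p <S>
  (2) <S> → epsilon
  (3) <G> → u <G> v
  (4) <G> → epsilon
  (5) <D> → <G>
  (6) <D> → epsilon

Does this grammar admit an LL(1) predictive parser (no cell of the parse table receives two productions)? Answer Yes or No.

FIRST(<S>) = {epsilon, p, u}
FIRST(<G>) = {epsilon, u}
FIRST(<D>) = {epsilon, u}
FOLLOW(<S>) = {$}
FOLLOW(<G>) = {p, v}
FOLLOW(<D>) = {p}
Cell M[<D>, p] receives both <D> → <G> and <D> → epsilon — the grammar is not LL(1).

No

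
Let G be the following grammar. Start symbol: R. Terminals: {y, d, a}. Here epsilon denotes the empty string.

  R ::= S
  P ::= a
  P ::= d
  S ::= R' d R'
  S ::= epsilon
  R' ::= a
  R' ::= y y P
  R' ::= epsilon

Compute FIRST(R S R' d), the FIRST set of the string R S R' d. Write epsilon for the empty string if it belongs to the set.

FIRST(P) = {a, d}
FIRST(R') = {epsilon, a, y}
FIRST(S) = {epsilon, a, d, y}  (via R' d R')
FIRST(R) = {epsilon, a, d, y}  (via S)
FIRST(R S R' d): take FIRST of each symbol in turn, carrying on past any symbol whose FIRST contains epsilon; result {a, d, y}.

{a, d, y}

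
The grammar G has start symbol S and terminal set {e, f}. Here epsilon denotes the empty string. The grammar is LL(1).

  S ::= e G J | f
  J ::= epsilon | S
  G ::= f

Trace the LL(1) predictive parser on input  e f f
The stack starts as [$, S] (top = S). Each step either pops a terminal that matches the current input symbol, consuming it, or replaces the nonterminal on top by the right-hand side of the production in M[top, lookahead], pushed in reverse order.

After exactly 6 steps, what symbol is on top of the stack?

     Stack    Input    Action
  1  $ S      e f f $  expand S ::= e G J
  2  $ J G e  e f f $  match e
  3  $ J G    f f $    expand G ::= f
  4  $ J f    f f $    match f
  5  $ J      f $      expand J ::= S
  6  $ S      f $      expand S ::= f
Stack after step 6: $ f (top = f).

f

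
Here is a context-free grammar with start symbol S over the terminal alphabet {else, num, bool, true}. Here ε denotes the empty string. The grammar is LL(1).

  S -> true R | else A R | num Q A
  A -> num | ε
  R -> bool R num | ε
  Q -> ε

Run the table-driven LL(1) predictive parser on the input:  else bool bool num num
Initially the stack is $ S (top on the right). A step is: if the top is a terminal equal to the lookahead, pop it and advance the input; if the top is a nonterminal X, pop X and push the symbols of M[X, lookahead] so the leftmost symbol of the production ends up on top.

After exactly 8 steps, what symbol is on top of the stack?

step 1: stack=$ S  input=else bool bool num num $  — expand S -> else A R
step 2: stack=$ R A else  input=else bool bool num num $  — match else
step 3: stack=$ R A  input=bool bool num num $  — expand A -> ε
step 4: stack=$ R  input=bool bool num num $  — expand R -> bool R num
step 5: stack=$ num R bool  input=bool bool num num $  — match bool
step 6: stack=$ num R  input=bool num num $  — expand R -> bool R num
step 7: stack=$ num num R bool  input=bool num num $  — match bool
step 8: stack=$ num num R  input=num num $  — expand R -> ε
Stack after step 8: $ num num (top = num).

num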